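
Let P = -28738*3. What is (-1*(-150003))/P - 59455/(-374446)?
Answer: -4253514164/2690207287 ≈ -1.5811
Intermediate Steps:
P = -86214
(-1*(-150003))/P - 59455/(-374446) = -1*(-150003)/(-86214) - 59455/(-374446) = 150003*(-1/86214) - 59455*(-1/374446) = -50001/28738 + 59455/374446 = -4253514164/2690207287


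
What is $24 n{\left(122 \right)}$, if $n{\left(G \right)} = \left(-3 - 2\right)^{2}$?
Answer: $600$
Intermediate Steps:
$n{\left(G \right)} = 25$ ($n{\left(G \right)} = \left(-5\right)^{2} = 25$)
$24 n{\left(122 \right)} = 24 \cdot 25 = 600$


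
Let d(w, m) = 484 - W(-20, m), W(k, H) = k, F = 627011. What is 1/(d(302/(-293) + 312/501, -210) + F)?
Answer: 1/627515 ≈ 1.5936e-6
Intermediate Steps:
d(w, m) = 504 (d(w, m) = 484 - 1*(-20) = 484 + 20 = 504)
1/(d(302/(-293) + 312/501, -210) + F) = 1/(504 + 627011) = 1/627515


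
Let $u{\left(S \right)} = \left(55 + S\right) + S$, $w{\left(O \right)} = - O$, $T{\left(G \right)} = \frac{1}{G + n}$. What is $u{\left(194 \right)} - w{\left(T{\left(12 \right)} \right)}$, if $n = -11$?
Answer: $444$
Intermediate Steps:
$T{\left(G \right)} = \frac{1}{-11 + G}$ ($T{\left(G \right)} = \frac{1}{G - 11} = \frac{1}{-11 + G}$)
$u{\left(S \right)} = 55 + 2 S$
$u{\left(194 \right)} - w{\left(T{\left(12 \right)} \right)} = \left(55 + 2 \cdot 194\right) - - \frac{1}{-11 + 12} = \left(55 + 388\right) - - 1^{-1} = 443 - \left(-1\right) 1 = 443 - -1 = 443 + 1 = 444$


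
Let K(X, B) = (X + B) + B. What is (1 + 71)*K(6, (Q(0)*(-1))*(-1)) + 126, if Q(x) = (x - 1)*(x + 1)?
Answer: 414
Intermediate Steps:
Q(x) = (1 + x)*(-1 + x) (Q(x) = (-1 + x)*(1 + x) = (1 + x)*(-1 + x))
K(X, B) = X + 2*B (K(X, B) = (B + X) + B = X + 2*B)
(1 + 71)*K(6, (Q(0)*(-1))*(-1)) + 126 = (1 + 71)*(6 + 2*(((-1 + 0²)*(-1))*(-1))) + 126 = 72*(6 + 2*(((-1 + 0)*(-1))*(-1))) + 126 = 72*(6 + 2*(-1*(-1)*(-1))) + 126 = 72*(6 + 2*(1*(-1))) + 126 = 72*(6 + 2*(-1)) + 126 = 72*(6 - 2) + 126 = 72*4 + 126 = 288 + 126 = 414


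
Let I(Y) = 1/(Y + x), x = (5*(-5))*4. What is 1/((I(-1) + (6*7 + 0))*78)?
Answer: 101/330798 ≈ 0.00030532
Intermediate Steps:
x = -100 (x = -25*4 = -100)
I(Y) = 1/(-100 + Y) (I(Y) = 1/(Y - 100) = 1/(-100 + Y))
1/((I(-1) + (6*7 + 0))*78) = 1/((1/(-100 - 1) + (6*7 + 0))*78) = 1/((1/(-101) + (42 + 0))*78) = 1/((-1/101 + 42)*78) = 1/((4241/101)*78) = 1/(330798/101) = 101/330798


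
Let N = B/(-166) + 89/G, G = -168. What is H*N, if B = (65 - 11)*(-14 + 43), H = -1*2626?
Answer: 182416403/6972 ≈ 26164.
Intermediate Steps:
H = -2626
B = 1566 (B = 54*29 = 1566)
N = -138931/13944 (N = 1566/(-166) + 89/(-168) = 1566*(-1/166) + 89*(-1/168) = -783/83 - 89/168 = -138931/13944 ≈ -9.9635)
H*N = -2626*(-138931/13944) = 182416403/6972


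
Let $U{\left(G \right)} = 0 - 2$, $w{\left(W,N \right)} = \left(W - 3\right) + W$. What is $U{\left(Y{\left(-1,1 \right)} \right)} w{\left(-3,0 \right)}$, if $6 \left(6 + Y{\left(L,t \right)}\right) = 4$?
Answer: $18$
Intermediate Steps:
$w{\left(W,N \right)} = -3 + 2 W$ ($w{\left(W,N \right)} = \left(-3 + W\right) + W = -3 + 2 W$)
$Y{\left(L,t \right)} = - \frac{16}{3}$ ($Y{\left(L,t \right)} = -6 + \frac{1}{6} \cdot 4 = -6 + \frac{2}{3} = - \frac{16}{3}$)
$U{\left(G \right)} = -2$ ($U{\left(G \right)} = 0 - 2 = -2$)
$U{\left(Y{\left(-1,1 \right)} \right)} w{\left(-3,0 \right)} = - 2 \left(-3 + 2 \left(-3\right)\right) = - 2 \left(-3 - 6\right) = \left(-2\right) \left(-9\right) = 18$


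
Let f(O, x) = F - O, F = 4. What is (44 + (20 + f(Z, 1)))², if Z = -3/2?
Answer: 19321/4 ≈ 4830.3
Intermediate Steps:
Z = -3/2 (Z = -3*½ = -3/2 ≈ -1.5000)
f(O, x) = 4 - O
(44 + (20 + f(Z, 1)))² = (44 + (20 + (4 - 1*(-3/2))))² = (44 + (20 + (4 + 3/2)))² = (44 + (20 + 11/2))² = (44 + 51/2)² = (139/2)² = 19321/4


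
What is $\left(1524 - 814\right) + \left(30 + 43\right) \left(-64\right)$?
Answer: $-3962$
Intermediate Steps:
$\left(1524 - 814\right) + \left(30 + 43\right) \left(-64\right) = 710 + 73 \left(-64\right) = 710 - 4672 = -3962$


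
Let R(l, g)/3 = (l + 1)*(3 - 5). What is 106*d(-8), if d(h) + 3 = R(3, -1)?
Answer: -2862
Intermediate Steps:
R(l, g) = -6 - 6*l (R(l, g) = 3*((l + 1)*(3 - 5)) = 3*((1 + l)*(-2)) = 3*(-2 - 2*l) = -6 - 6*l)
d(h) = -27 (d(h) = -3 + (-6 - 6*3) = -3 + (-6 - 18) = -3 - 24 = -27)
106*d(-8) = 106*(-27) = -2862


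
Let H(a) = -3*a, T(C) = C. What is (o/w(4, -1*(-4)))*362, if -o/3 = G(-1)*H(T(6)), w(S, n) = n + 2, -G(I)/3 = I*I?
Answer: -9774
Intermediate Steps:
G(I) = -3*I**2 (G(I) = -3*I*I = -3*I**2)
w(S, n) = 2 + n
o = -162 (o = -3*(-3*(-1)**2)*(-3*6) = -3*(-3*1)*(-18) = -(-9)*(-18) = -3*54 = -162)
(o/w(4, -1*(-4)))*362 = -162/(2 - 1*(-4))*362 = -162/(2 + 4)*362 = -162/6*362 = -162*1/6*362 = -27*362 = -9774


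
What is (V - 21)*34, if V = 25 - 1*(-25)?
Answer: 986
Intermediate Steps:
V = 50 (V = 25 + 25 = 50)
(V - 21)*34 = (50 - 21)*34 = 29*34 = 986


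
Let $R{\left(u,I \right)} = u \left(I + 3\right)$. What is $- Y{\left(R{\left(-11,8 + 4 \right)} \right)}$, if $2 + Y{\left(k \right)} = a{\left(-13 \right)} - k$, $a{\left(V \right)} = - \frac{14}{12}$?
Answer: $- \frac{971}{6} \approx -161.83$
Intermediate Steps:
$a{\left(V \right)} = - \frac{7}{6}$ ($a{\left(V \right)} = \left(-14\right) \frac{1}{12} = - \frac{7}{6}$)
$R{\left(u,I \right)} = u \left(3 + I\right)$
$Y{\left(k \right)} = - \frac{19}{6} - k$ ($Y{\left(k \right)} = -2 - \left(\frac{7}{6} + k\right) = - \frac{19}{6} - k$)
$- Y{\left(R{\left(-11,8 + 4 \right)} \right)} = - (- \frac{19}{6} - - 11 \left(3 + \left(8 + 4\right)\right)) = - (- \frac{19}{6} - - 11 \left(3 + 12\right)) = - (- \frac{19}{6} - \left(-11\right) 15) = - (- \frac{19}{6} - -165) = - (- \frac{19}{6} + 165) = \left(-1\right) \frac{971}{6} = - \frac{971}{6}$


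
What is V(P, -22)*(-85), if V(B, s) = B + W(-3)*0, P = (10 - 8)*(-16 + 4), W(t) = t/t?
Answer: 2040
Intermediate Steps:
W(t) = 1
P = -24 (P = 2*(-12) = -24)
V(B, s) = B (V(B, s) = B + 1*0 = B + 0 = B)
V(P, -22)*(-85) = -24*(-85) = 2040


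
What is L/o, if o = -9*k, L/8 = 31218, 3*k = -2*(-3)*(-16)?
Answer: 5203/6 ≈ 867.17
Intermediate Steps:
k = -32 (k = (-2*(-3)*(-16))/3 = (6*(-16))/3 = (⅓)*(-96) = -32)
L = 249744 (L = 8*31218 = 249744)
o = 288 (o = -9*(-32) = 288)
L/o = 249744/288 = 249744*(1/288) = 5203/6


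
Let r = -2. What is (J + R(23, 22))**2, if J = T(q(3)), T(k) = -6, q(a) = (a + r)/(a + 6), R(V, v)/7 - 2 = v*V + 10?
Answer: 13104400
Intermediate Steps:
R(V, v) = 84 + 7*V*v (R(V, v) = 14 + 7*(v*V + 10) = 14 + 7*(V*v + 10) = 14 + 7*(10 + V*v) = 14 + (70 + 7*V*v) = 84 + 7*V*v)
q(a) = (-2 + a)/(6 + a) (q(a) = (a - 2)/(a + 6) = (-2 + a)/(6 + a))
J = -6
(J + R(23, 22))**2 = (-6 + (84 + 7*23*22))**2 = (-6 + (84 + 3542))**2 = (-6 + 3626)**2 = 3620**2 = 13104400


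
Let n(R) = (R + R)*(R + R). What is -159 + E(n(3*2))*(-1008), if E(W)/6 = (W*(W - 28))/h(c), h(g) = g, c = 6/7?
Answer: -117863583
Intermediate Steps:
c = 6/7 (c = 6*(⅐) = 6/7 ≈ 0.85714)
n(R) = 4*R² (n(R) = (2*R)*(2*R) = 4*R²)
E(W) = 7*W*(-28 + W) (E(W) = 6*((W*(W - 28))/(6/7)) = 6*((W*(-28 + W))*(7/6)) = 6*(7*W*(-28 + W)/6) = 7*W*(-28 + W))
-159 + E(n(3*2))*(-1008) = -159 + (7*(4*(3*2)²)*(-28 + 4*(3*2)²))*(-1008) = -159 + (7*(4*6²)*(-28 + 4*6²))*(-1008) = -159 + (7*(4*36)*(-28 + 4*36))*(-1008) = -159 + (7*144*(-28 + 144))*(-1008) = -159 + (7*144*116)*(-1008) = -159 + 116928*(-1008) = -159 - 117863424 = -117863583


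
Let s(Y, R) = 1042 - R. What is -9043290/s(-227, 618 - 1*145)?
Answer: -9043290/569 ≈ -15893.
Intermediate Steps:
-9043290/s(-227, 618 - 1*145) = -9043290/(1042 - (618 - 1*145)) = -9043290/(1042 - (618 - 145)) = -9043290/(1042 - 1*473) = -9043290/(1042 - 473) = -9043290/569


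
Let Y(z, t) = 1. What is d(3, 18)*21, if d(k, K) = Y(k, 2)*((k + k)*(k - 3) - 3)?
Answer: -63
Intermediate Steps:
d(k, K) = -3 + 2*k*(-3 + k) (d(k, K) = 1*((k + k)*(k - 3) - 3) = 1*((2*k)*(-3 + k) - 3) = 1*(2*k*(-3 + k) - 3) = 1*(-3 + 2*k*(-3 + k)) = -3 + 2*k*(-3 + k))
d(3, 18)*21 = (-3 - 6*3 + 2*3²)*21 = (-3 - 18 + 2*9)*21 = (-3 - 18 + 18)*21 = -3*21 = -63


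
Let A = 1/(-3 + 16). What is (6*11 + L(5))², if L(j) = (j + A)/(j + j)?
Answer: 18688329/4225 ≈ 4423.3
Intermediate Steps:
A = 1/13 ≈ 0.076923
L(j) = (1/13 + j)/(2*j) (L(j) = (j + 1/13)/(j + j) = (1/13 + j)/((2*j)) = (1/13 + j)*(1/(2*j)) = (1/13 + j)/(2*j))
(6*11 + L(5))² = (6*11 + (1/26)*(1 + 13*5)/5)² = (66 + (1/26)*(⅕)*(1 + 65))² = (66 + (1/26)*(⅕)*66)² = (66 + 33/65)² = (4323/65)² = 18688329/4225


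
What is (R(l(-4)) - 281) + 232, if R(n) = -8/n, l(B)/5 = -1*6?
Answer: -731/15 ≈ -48.733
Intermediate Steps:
l(B) = -30 (l(B) = 5*(-1*6) = 5*(-6) = -30)
(R(l(-4)) - 281) + 232 = (-8/(-30) - 281) + 232 = (-8*(-1/30) - 281) + 232 = (4/15 - 281) + 232 = -4211/15 + 232 = -731/15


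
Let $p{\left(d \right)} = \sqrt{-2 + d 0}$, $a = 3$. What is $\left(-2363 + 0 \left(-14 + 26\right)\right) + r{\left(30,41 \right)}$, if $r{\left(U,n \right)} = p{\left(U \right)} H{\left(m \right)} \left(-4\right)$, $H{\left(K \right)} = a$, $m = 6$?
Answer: $-2363 - 12 i \sqrt{2} \approx -2363.0 - 16.971 i$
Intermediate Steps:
$p{\left(d \right)} = i \sqrt{2}$ ($p{\left(d \right)} = \sqrt{-2 + 0} = \sqrt{-2} = i \sqrt{2}$)
$H{\left(K \right)} = 3$
$r{\left(U,n \right)} = - 12 i \sqrt{2}$ ($r{\left(U,n \right)} = i \sqrt{2} \cdot 3 \left(-4\right) = 3 i \sqrt{2} \left(-4\right) = - 12 i \sqrt{2}$)
$\left(-2363 + 0 \left(-14 + 26\right)\right) + r{\left(30,41 \right)} = \left(-2363 + 0 \left(-14 + 26\right)\right) - 12 i \sqrt{2} = \left(-2363 + 0 \cdot 12\right) - 12 i \sqrt{2} = \left(-2363 + 0\right) - 12 i \sqrt{2} = -2363 - 12 i \sqrt{2}$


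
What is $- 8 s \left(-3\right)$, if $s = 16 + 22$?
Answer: $912$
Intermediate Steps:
$s = 38$
$- 8 s \left(-3\right) = \left(-8\right) 38 \left(-3\right) = \left(-304\right) \left(-3\right) = 912$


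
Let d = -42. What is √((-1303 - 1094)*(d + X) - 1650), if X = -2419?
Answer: 9*√72807 ≈ 2428.4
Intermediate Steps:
√((-1303 - 1094)*(d + X) - 1650) = √((-1303 - 1094)*(-42 - 2419) - 1650) = √(-2397*(-2461) - 1650) = √(5899017 - 1650) = √5897367 = 9*√72807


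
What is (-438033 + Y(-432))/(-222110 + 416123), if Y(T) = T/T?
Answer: -438032/194013 ≈ -2.2577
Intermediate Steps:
Y(T) = 1
(-438033 + Y(-432))/(-222110 + 416123) = (-438033 + 1)/(-222110 + 416123) = -438032/194013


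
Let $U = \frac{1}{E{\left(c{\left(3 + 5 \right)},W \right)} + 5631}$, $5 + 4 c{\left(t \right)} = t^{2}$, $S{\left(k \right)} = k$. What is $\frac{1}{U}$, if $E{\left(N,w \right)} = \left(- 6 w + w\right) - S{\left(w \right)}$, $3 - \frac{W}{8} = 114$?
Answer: $10959$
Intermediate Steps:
$c{\left(t \right)} = - \frac{5}{4} + \frac{t^{2}}{4}$
$W = -888$ ($W = 24 - 912 = -888$)
$E{\left(N,w \right)} = - 6 w$ ($E{\left(N,w \right)} = \left(- 6 w + w\right) - w = - 5 w - w = - 6 w$)
$U = \frac{1}{10959}$ ($U = \frac{1}{\left(-6\right) \left(-888\right) + 5631} = \frac{1}{5328 + 5631} = \frac{1}{10959} \approx 9.1249 \cdot 10^{-5}$)
$\frac{1}{U} = \frac{1}{\frac{1}{10959}} = 10959$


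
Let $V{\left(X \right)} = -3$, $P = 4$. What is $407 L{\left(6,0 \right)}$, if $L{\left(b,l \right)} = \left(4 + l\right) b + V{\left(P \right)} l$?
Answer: $9768$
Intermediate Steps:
$L{\left(b,l \right)} = - 3 l + b \left(4 + l\right)$ ($L{\left(b,l \right)} = \left(4 + l\right) b - 3 l = b \left(4 + l\right) - 3 l = - 3 l + b \left(4 + l\right)$)
$407 L{\left(6,0 \right)} = 407 \left(\left(-3\right) 0 + 4 \cdot 6 + 6 \cdot 0\right) = 407 \left(0 + 24 + 0\right) = 407 \cdot 24 = 9768$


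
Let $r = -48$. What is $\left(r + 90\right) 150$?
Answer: $6300$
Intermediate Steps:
$\left(r + 90\right) 150 = \left(-48 + 90\right) 150 = 42 \cdot 150 = 6300$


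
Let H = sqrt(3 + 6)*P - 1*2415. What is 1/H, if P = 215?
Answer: -1/1770 ≈ -0.00056497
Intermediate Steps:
H = -1770 (H = sqrt(3 + 6)*215 - 1*2415 = sqrt(9)*215 - 2415 = 3*215 - 2415 = 645 - 2415 = -1770)
1/H = 1/(-1770) = -1/1770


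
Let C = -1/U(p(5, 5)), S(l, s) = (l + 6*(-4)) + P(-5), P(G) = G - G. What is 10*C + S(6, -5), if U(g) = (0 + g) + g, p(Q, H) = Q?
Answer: -19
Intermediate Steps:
P(G) = 0
S(l, s) = -24 + l (S(l, s) = (l + 6*(-4)) + 0 = (l - 24) + 0 = (-24 + l) + 0 = -24 + l)
U(g) = 2*g (U(g) = g + g = 2*g)
C = -⅒ (C = -1/(2*5) = -1/10 = -1*⅒ = -⅒ ≈ -0.10000)
10*C + S(6, -5) = 10*(-⅒) + (-24 + 6) = -1 - 18 = -19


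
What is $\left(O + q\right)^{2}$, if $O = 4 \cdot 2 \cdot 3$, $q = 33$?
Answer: $3249$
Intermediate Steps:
$O = 24$ ($O = 4 \cdot 6 = 24$)
$\left(O + q\right)^{2} = \left(24 + 33\right)^{2} = 57^{2} = 3249$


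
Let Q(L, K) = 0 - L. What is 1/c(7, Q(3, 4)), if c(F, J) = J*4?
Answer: -1/12 ≈ -0.083333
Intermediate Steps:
Q(L, K) = -L
c(F, J) = 4*J
1/c(7, Q(3, 4)) = 1/(4*(-1*3)) = 1/(4*(-3)) = 1/(-12) = -1/12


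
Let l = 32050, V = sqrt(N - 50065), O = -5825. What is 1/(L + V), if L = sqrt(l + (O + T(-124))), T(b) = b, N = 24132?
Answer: 1/(sqrt(26101) + I*sqrt(25933)) ≈ 0.0031049 - 0.0030948*I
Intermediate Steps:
V = I*sqrt(25933) (V = sqrt(24132 - 50065) = sqrt(-25933) = I*sqrt(25933) ≈ 161.04*I)
L = sqrt(26101) (L = sqrt(32050 + (-5825 - 124)) = sqrt(32050 - 5949) = sqrt(26101) ≈ 161.56)
1/(L + V) = 1/(sqrt(26101) + I*sqrt(25933))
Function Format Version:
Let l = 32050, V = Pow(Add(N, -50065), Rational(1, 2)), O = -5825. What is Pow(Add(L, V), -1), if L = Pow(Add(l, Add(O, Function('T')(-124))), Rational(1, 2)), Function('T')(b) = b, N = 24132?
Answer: Pow(Add(Pow(26101, Rational(1, 2)), Mul(I, Pow(25933, Rational(1, 2)))), -1) ≈ Add(0.0031049, Mul(-0.0030948, I))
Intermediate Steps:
V = Mul(I, Pow(25933, Rational(1, 2))) (V = Pow(Add(24132, -50065), Rational(1, 2)) = Pow(-25933, Rational(1, 2)) = Mul(I, Pow(25933, Rational(1, 2))) ≈ Mul(161.04, I))
L = Pow(26101, Rational(1, 2)) (L = Pow(Add(32050, Add(-5825, -124)), Rational(1, 2)) = Pow(Add(32050, -5949), Rational(1, 2)) = Pow(26101, Rational(1, 2)) ≈ 161.56)
Pow(Add(L, V), -1) = Pow(Add(Pow(26101, Rational(1, 2)), Mul(I, Pow(25933, Rational(1, 2)))), -1)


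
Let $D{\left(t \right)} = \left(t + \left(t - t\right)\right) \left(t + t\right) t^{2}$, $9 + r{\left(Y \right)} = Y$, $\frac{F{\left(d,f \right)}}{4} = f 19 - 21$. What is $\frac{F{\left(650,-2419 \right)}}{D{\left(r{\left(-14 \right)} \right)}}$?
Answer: $- \frac{91964}{279841} \approx -0.32863$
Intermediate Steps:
$F{\left(d,f \right)} = -84 + 76 f$ ($F{\left(d,f \right)} = 4 \left(f 19 - 21\right) = 4 \left(19 f - 21\right) = 4 \left(-21 + 19 f\right) = -84 + 76 f$)
$r{\left(Y \right)} = -9 + Y$
$D{\left(t \right)} = 2 t^{4}$ ($D{\left(t \right)} = \left(t + 0\right) 2 t t^{2} = t 2 t t^{2} = 2 t^{2} t^{2} = 2 t^{4}$)
$\frac{F{\left(650,-2419 \right)}}{D{\left(r{\left(-14 \right)} \right)}} = \frac{-84 + 76 \left(-2419\right)}{2 \left(-9 - 14\right)^{4}} = \frac{-84 - 183844}{2 \left(-23\right)^{4}} = - \frac{183928}{2 \cdot 279841} = - \frac{183928}{559682} = \left(-183928\right) \frac{1}{559682} = - \frac{91964}{279841}$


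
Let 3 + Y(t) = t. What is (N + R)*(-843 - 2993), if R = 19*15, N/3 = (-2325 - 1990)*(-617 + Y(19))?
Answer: -29844962280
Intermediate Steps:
Y(t) = -3 + t
N = 7779945 (N = 3*((-2325 - 1990)*(-617 + (-3 + 19))) = 3*(-4315*(-617 + 16)) = 3*(-4315*(-601)) = 3*2593315 = 7779945)
R = 285
(N + R)*(-843 - 2993) = (7779945 + 285)*(-843 - 2993) = 7780230*(-3836) = -29844962280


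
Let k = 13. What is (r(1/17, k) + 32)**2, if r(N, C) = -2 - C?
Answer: 289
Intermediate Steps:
(r(1/17, k) + 32)**2 = ((-2 - 1*13) + 32)**2 = ((-2 - 13) + 32)**2 = (-15 + 32)**2 = 17**2 = 289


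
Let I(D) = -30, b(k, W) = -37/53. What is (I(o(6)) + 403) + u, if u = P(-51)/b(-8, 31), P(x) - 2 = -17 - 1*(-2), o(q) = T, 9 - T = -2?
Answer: 14490/37 ≈ 391.62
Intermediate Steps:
b(k, W) = -37/53 (b(k, W) = -37*1/53 = -37/53)
T = 11 (T = 9 - 1*(-2) = 9 + 2 = 11)
o(q) = 11
P(x) = -13 (P(x) = 2 + (-17 - 1*(-2)) = 2 + (-17 + 2) = 2 - 15 = -13)
u = 689/37 (u = -13/(-37/53) = -13*(-53/37) = 689/37 ≈ 18.622)
(I(o(6)) + 403) + u = (-30 + 403) + 689/37 = 373 + 689/37 = 14490/37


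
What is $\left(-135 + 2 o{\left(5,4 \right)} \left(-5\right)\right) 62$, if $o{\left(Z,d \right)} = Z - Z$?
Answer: $-8370$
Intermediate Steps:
$o{\left(Z,d \right)} = 0$
$\left(-135 + 2 o{\left(5,4 \right)} \left(-5\right)\right) 62 = \left(-135 + 2 \cdot 0 \left(-5\right)\right) 62 = \left(-135 + 0 \left(-5\right)\right) 62 = \left(-135 + 0\right) 62 = \left(-135\right) 62 = -8370$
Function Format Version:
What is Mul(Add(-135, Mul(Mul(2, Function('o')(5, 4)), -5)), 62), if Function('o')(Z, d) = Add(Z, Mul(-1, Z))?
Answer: -8370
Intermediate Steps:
Function('o')(Z, d) = 0
Mul(Add(-135, Mul(Mul(2, Function('o')(5, 4)), -5)), 62) = Mul(Add(-135, Mul(Mul(2, 0), -5)), 62) = Mul(Add(-135, Mul(0, -5)), 62) = Mul(Add(-135, 0), 62) = Mul(-135, 62) = -8370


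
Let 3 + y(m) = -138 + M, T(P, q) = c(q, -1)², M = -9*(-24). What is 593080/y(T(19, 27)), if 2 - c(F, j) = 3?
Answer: 118616/15 ≈ 7907.7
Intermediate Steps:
c(F, j) = -1 (c(F, j) = 2 - 1*3 = 2 - 3 = -1)
M = 216
T(P, q) = 1 (T(P, q) = (-1)² = 1)
y(m) = 75 (y(m) = -3 + (-138 + 216) = -3 + 78 = 75)
593080/y(T(19, 27)) = 593080/75 = 593080*(1/75) = 118616/15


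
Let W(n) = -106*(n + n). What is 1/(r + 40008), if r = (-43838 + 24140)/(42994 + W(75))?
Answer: 13547/541978527 ≈ 2.4995e-5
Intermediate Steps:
W(n) = -212*n
r = -9849/13547 (r = (-43838 + 24140)/(42994 - 212*75) = -19698/(42994 - 15900) = -19698/27094 = -19698*1/27094 = -9849/13547 ≈ -0.72702)
1/(r + 40008) = 1/(-9849/13547 + 40008) = 1/(541978527/13547) = 13547/541978527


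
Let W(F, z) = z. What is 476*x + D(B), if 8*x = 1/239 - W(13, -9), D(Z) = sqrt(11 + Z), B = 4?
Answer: 128044/239 + sqrt(15) ≈ 539.62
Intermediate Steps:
x = 269/239 (x = (1/239 - 1*(-9))/8 = (1/239 + 9)/8 = (1/8)*(2152/239) = 269/239 ≈ 1.1255)
476*x + D(B) = 476*(269/239) + sqrt(11 + 4) = 128044/239 + sqrt(15)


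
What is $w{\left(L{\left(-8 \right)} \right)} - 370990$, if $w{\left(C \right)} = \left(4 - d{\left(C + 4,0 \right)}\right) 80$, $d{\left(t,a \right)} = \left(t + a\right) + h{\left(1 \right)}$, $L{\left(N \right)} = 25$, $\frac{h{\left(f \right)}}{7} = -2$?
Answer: $-371870$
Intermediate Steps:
$h{\left(f \right)} = -14$ ($h{\left(f \right)} = 7 \left(-2\right) = -14$)
$d{\left(t,a \right)} = -14 + a + t$ ($d{\left(t,a \right)} = \left(t + a\right) - 14 = \left(a + t\right) - 14 = -14 + a + t$)
$w{\left(C \right)} = 1120 - 80 C$ ($w{\left(C \right)} = \left(4 - \left(-14 + 0 + \left(C + 4\right)\right)\right) 80 = \left(4 - \left(-14 + 0 + \left(4 + C\right)\right)\right) 80 = \left(4 - \left(-10 + C\right)\right) 80 = \left(14 - C\right) 80 = 1120 - 80 C$)
$w{\left(L{\left(-8 \right)} \right)} - 370990 = \left(1120 - 2000\right) - 370990 = -880 - 370990 = -371870$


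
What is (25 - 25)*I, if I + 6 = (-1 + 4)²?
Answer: 0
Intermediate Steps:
I = 3 (I = -6 + (-1 + 4)² = -6 + 3² = -6 + 9 = 3)
(25 - 25)*I = (25 - 25)*3 = 0*3 = 0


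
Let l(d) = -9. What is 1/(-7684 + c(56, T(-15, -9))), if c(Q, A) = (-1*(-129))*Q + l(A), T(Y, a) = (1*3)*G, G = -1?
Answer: -1/469 ≈ -0.0021322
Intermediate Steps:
T(Y, a) = -3 (T(Y, a) = (1*3)*(-1) = 3*(-1) = -3)
c(Q, A) = -9 + 129*Q (c(Q, A) = (-1*(-129))*Q - 9 = 129*Q - 9 = -9 + 129*Q)
1/(-7684 + c(56, T(-15, -9))) = 1/(-7684 + (-9 + 129*56)) = 1/(-7684 + (-9 + 7224)) = 1/(-7684 + 7215) = 1/(-469) = -1/469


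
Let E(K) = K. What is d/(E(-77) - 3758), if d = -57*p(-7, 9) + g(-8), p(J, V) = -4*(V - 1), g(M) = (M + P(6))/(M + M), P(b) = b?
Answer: -14593/30680 ≈ -0.47565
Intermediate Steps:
g(M) = (6 + M)/(2*M) (g(M) = (M + 6)/(M + M) = (6 + M)/((2*M)) = (6 + M)*(1/(2*M)) = (6 + M)/(2*M))
p(J, V) = 4 - 4*V (p(J, V) = -4*(-1 + V) = 4 - 4*V)
d = 14593/8 (d = -57*(4 - 4*9) + (½)*(6 - 8)/(-8) = -57*(4 - 36) + (½)*(-⅛)*(-2) = -57*(-32) + ⅛ = 1824 + ⅛ = 14593/8 ≈ 1824.1)
d/(E(-77) - 3758) = 14593/(8*(-77 - 3758)) = (14593/8)/(-3835) = (14593/8)*(-1/3835) = -14593/30680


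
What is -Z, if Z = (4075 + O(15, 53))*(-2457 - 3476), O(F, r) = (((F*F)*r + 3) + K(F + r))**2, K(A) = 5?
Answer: 844862546212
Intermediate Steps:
O(F, r) = (8 + r*F**2)**2 (O(F, r) = (((F*F)*r + 3) + 5)**2 = ((F**2*r + 3) + 5)**2 = ((r*F**2 + 3) + 5)**2 = ((3 + r*F**2) + 5)**2 = (8 + r*F**2)**2)
Z = -844862546212 (Z = (4075 + (8 + 53*15**2)**2)*(-2457 - 3476) = (4075 + (8 + 53*225)**2)*(-5933) = (4075 + (8 + 11925)**2)*(-5933) = (4075 + 11933**2)*(-5933) = (4075 + 142396489)*(-5933) = 142400564*(-5933) = -844862546212)
-Z = -1*(-844862546212) = 844862546212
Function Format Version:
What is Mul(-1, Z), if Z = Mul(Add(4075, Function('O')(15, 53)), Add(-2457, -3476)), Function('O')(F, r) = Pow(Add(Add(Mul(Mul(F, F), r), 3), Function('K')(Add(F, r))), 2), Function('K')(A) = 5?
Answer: 844862546212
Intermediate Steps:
Function('O')(F, r) = Pow(Add(8, Mul(r, Pow(F, 2))), 2) (Function('O')(F, r) = Pow(Add(Add(Mul(Mul(F, F), r), 3), 5), 2) = Pow(Add(Add(Mul(Pow(F, 2), r), 3), 5), 2) = Pow(Add(Add(Mul(r, Pow(F, 2)), 3), 5), 2) = Pow(Add(Add(3, Mul(r, Pow(F, 2))), 5), 2) = Pow(Add(8, Mul(r, Pow(F, 2))), 2))
Z = -844862546212 (Z = Mul(Add(4075, Pow(Add(8, Mul(53, Pow(15, 2))), 2)), Add(-2457, -3476)) = Mul(Add(4075, Pow(Add(8, Mul(53, 225)), 2)), -5933) = Mul(Add(4075, Pow(Add(8, 11925), 2)), -5933) = Mul(Add(4075, Pow(11933, 2)), -5933) = Mul(Add(4075, 142396489), -5933) = Mul(142400564, -5933) = -844862546212)
Mul(-1, Z) = Mul(-1, -844862546212) = 844862546212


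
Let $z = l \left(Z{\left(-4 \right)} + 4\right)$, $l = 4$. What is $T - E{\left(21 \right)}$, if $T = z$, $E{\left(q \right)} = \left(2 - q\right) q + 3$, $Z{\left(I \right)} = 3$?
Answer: $424$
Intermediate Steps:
$E{\left(q \right)} = 3 + q \left(2 - q\right)$ ($E{\left(q \right)} = q \left(2 - q\right) + 3 = 3 + q \left(2 - q\right)$)
$z = 28$ ($z = 4 \left(3 + 4\right) = 4 \cdot 7 = 28$)
$T = 28$
$T - E{\left(21 \right)} = 28 - \left(3 - 21^{2} + 2 \cdot 21\right) = 28 - \left(3 - 441 + 42\right) = 28 - -396 = 28 + 396 = 424$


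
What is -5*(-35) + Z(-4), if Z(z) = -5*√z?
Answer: 175 - 10*I ≈ 175.0 - 10.0*I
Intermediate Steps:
-5*(-35) + Z(-4) = -5*(-35) - 10*I = 175 - 10*I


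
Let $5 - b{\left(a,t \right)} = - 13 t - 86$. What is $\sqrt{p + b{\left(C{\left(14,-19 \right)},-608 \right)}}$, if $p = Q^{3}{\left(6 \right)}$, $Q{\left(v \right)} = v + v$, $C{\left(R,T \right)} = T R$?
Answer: $i \sqrt{6085} \approx 78.006 i$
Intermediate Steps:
$C{\left(R,T \right)} = R T$
$Q{\left(v \right)} = 2 v$
$b{\left(a,t \right)} = 91 + 13 t$ ($b{\left(a,t \right)} = 5 - \left(- 13 t - 86\right) = 5 - \left(-86 - 13 t\right) = 5 + \left(86 + 13 t\right) = 91 + 13 t$)
$p = 1728$ ($p = \left(2 \cdot 6\right)^{3} = 12^{3} = 1728$)
$\sqrt{p + b{\left(C{\left(14,-19 \right)},-608 \right)}} = \sqrt{1728 + \left(91 + 13 \left(-608\right)\right)} = \sqrt{1728 + \left(91 - 7904\right)} = \sqrt{1728 - 7813} = \sqrt{-6085} = i \sqrt{6085}$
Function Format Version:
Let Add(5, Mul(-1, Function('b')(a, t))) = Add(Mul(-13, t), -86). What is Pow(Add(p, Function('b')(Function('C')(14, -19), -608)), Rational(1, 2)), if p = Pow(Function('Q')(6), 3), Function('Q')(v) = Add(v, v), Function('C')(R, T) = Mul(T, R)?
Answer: Mul(I, Pow(6085, Rational(1, 2))) ≈ Mul(78.006, I)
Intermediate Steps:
Function('C')(R, T) = Mul(R, T)
Function('Q')(v) = Mul(2, v)
Function('b')(a, t) = Add(91, Mul(13, t)) (Function('b')(a, t) = Add(5, Mul(-1, Add(Mul(-13, t), -86))) = Add(5, Mul(-1, Add(-86, Mul(-13, t)))) = Add(5, Add(86, Mul(13, t))) = Add(91, Mul(13, t)))
p = 1728 (p = Pow(Mul(2, 6), 3) = Pow(12, 3) = 1728)
Pow(Add(p, Function('b')(Function('C')(14, -19), -608)), Rational(1, 2)) = Pow(Add(1728, Add(91, Mul(13, -608))), Rational(1, 2)) = Pow(Add(1728, Add(91, -7904)), Rational(1, 2)) = Pow(Add(1728, -7813), Rational(1, 2)) = Pow(-6085, Rational(1, 2)) = Mul(I, Pow(6085, Rational(1, 2)))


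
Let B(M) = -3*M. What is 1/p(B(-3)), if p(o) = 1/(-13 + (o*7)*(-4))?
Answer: -265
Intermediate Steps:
p(o) = 1/(-13 - 28*o) (p(o) = 1/(-13 + (7*o)*(-4)) = 1/(-13 - 28*o))
1/p(B(-3)) = 1/(-1/(13 + 28*(-3*(-3)))) = 1/(-1/(13 + 28*9)) = 1/(-1/(13 + 252)) = 1/(-1/265) = -265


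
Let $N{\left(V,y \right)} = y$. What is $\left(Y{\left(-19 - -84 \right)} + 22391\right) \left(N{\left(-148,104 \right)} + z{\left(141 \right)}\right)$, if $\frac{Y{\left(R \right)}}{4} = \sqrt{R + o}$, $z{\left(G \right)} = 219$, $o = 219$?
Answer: $7232293 + 2584 \sqrt{71} \approx 7.2541 \cdot 10^{6}$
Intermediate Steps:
$Y{\left(R \right)} = 4 \sqrt{219 + R}$ ($Y{\left(R \right)} = 4 \sqrt{R + 219} = 4 \sqrt{219 + R}$)
$\left(Y{\left(-19 - -84 \right)} + 22391\right) \left(N{\left(-148,104 \right)} + z{\left(141 \right)}\right) = \left(4 \sqrt{219 - -65} + 22391\right) \left(104 + 219\right) = \left(4 \sqrt{219 + \left(-19 + 84\right)} + 22391\right) 323 = \left(4 \sqrt{219 + 65} + 22391\right) 323 = \left(4 \sqrt{284} + 22391\right) 323 = \left(4 \cdot 2 \sqrt{71} + 22391\right) 323 = \left(8 \sqrt{71} + 22391\right) 323 = \left(22391 + 8 \sqrt{71}\right) 323 = 7232293 + 2584 \sqrt{71}$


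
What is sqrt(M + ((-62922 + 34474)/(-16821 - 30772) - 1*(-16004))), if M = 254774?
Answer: sqrt(12517120041114)/6799 ≈ 520.36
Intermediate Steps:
sqrt(M + ((-62922 + 34474)/(-16821 - 30772) - 1*(-16004))) = sqrt(254774 + ((-62922 + 34474)/(-16821 - 30772) - 1*(-16004))) = sqrt(254774 + (-28448/(-47593) + 16004)) = sqrt(254774 + (-28448*(-1/47593) + 16004)) = sqrt(254774 + (4064/6799 + 16004)) = sqrt(254774 + 108815260/6799) = sqrt(1841023686/6799) = sqrt(12517120041114)/6799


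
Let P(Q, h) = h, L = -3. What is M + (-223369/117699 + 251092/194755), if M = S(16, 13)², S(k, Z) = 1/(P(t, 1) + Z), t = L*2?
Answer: -2711072179507/4492803874020 ≈ -0.60343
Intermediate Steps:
t = -6 (t = -3*2 = -6)
S(k, Z) = 1/(1 + Z)
M = 1/196 (M = (1/(1 + 13))² = (1/14)² = 1/196 ≈ 0.0051020)
M + (-223369/117699 + 251092/194755) = 1/196 + (-223369/117699 + 251092/194755) = 1/196 - 13948952287/22922468745 = -2711072179507/4492803874020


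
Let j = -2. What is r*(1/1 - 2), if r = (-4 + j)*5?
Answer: 30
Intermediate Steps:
r = -30 (r = (-4 - 2)*5 = -6*5 = -30)
r*(1/1 - 2) = -30*(1/1 - 2) = -30*(1 - 2) = -30*(-1) = 30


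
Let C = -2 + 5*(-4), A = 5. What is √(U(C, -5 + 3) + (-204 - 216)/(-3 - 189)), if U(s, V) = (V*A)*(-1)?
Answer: √195/4 ≈ 3.4911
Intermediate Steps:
C = -22 (C = -2 - 20 = -22)
U(s, V) = -5*V (U(s, V) = (V*5)*(-1) = (5*V)*(-1) = -5*V)
√(U(C, -5 + 3) + (-204 - 216)/(-3 - 189)) = √(-5*(-5 + 3) + (-204 - 216)/(-3 - 189)) = √(-5*(-2) - 420/(-192)) = √(10 - 420*(-1/192)) = √(10 + 35/16) = √(195/16) = √195/4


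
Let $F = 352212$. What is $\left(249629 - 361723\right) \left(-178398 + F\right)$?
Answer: $-19483506516$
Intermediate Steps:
$\left(249629 - 361723\right) \left(-178398 + F\right) = \left(249629 - 361723\right) \left(-178398 + 352212\right) = \left(-112094\right) 173814 = -19483506516$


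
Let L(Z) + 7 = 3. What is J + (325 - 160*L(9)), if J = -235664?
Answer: -234699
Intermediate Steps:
L(Z) = -4 (L(Z) = -7 + 3 = -4)
J + (325 - 160*L(9)) = -235664 + (325 - 160*(-4)) = -235664 + (325 + 640) = -235664 + 965 = -234699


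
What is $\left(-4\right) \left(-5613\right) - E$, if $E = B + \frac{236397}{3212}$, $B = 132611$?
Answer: $- \frac{354067105}{3212} \approx -1.1023 \cdot 10^{5}$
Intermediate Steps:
$E = \frac{426182929}{3212}$ ($E = 132611 + \frac{236397}{3212} = \frac{426182929}{3212} \approx 1.3268 \cdot 10^{5}$)
$\left(-4\right) \left(-5613\right) - E = \left(-4\right) \left(-5613\right) - \frac{426182929}{3212} = 22452 - \frac{426182929}{3212} = - \frac{354067105}{3212}$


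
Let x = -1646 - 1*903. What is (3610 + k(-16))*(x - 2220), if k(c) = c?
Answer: -17139786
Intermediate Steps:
x = -2549 (x = -1646 - 903 = -2549)
(3610 + k(-16))*(x - 2220) = (3610 - 16)*(-2549 - 2220) = 3594*(-4769) = -17139786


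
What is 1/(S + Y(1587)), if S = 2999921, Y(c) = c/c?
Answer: 1/2999922 ≈ 3.3334e-7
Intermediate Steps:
Y(c) = 1
1/(S + Y(1587)) = 1/(2999921 + 1) = 1/2999922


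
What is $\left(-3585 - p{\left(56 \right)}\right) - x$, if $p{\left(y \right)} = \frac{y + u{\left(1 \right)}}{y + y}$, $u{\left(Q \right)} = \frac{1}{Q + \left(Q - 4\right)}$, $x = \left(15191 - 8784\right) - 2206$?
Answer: $- \frac{1744175}{224} \approx -7786.5$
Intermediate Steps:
$x = 4201$ ($x = 6407 - 2206 = 4201$)
$u{\left(Q \right)} = \frac{1}{-4 + 2 Q}$ ($u{\left(Q \right)} = \frac{1}{Q + \left(-4 + Q\right)} = \frac{1}{-4 + 2 Q}$)
$p{\left(y \right)} = \frac{- \frac{1}{2} + y}{2 y}$ ($p{\left(y \right)} = \frac{y + \frac{1}{2 \left(-2 + 1\right)}}{y + y} = \frac{y + \frac{1}{2 \left(-1\right)}}{2 y} = \left(y + \frac{1}{2} \left(-1\right)\right) \frac{1}{2 y} = \left(y - \frac{1}{2}\right) \frac{1}{2 y} = \left(- \frac{1}{2} + y\right) \frac{1}{2 y} = \frac{- \frac{1}{2} + y}{2 y}$)
$\left(-3585 - p{\left(56 \right)}\right) - x = \left(-3585 - \frac{-1 + 2 \cdot 56}{4 \cdot 56}\right) - 4201 = \left(-3585 - \frac{1}{4} \cdot \frac{1}{56} \left(-1 + 112\right)\right) - 4201 = \left(-3585 - \frac{1}{4} \cdot \frac{1}{56} \cdot 111\right) - 4201 = \left(-3585 - \frac{111}{224}\right) - 4201 = - \frac{803151}{224} - 4201 = - \frac{1744175}{224}$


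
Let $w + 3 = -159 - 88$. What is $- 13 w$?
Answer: $3250$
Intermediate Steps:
$w = -250$ ($w = -3 - 247 = -250$)
$- 13 w = \left(-13\right) \left(-250\right) = 3250$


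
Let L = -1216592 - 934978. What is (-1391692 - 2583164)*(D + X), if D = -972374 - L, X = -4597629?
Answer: 13587778920648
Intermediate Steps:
L = -2151570
D = 1179196 (D = -972374 - 1*(-2151570) = -972374 + 2151570 = 1179196)
(-1391692 - 2583164)*(D + X) = (-1391692 - 2583164)*(1179196 - 4597629) = -3974856*(-3418433) = 13587778920648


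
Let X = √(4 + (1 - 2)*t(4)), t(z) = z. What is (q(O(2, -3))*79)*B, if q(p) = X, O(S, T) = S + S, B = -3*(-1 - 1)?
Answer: 0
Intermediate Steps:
B = 6 (B = -3*(-2) = 6)
O(S, T) = 2*S
X = 0 (X = √(4 + (1 - 2)*4) = √(4 - 1*4) = √(4 - 4) = √0 = 0)
q(p) = 0
(q(O(2, -3))*79)*B = (0*79)*6 = 0*6 = 0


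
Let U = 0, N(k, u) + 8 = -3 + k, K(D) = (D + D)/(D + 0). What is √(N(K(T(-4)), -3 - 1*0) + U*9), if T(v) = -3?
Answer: 3*I ≈ 3.0*I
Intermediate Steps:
K(D) = 2 (K(D) = (2*D)/D = 2)
N(k, u) = -11 + k (N(k, u) = -8 + (-3 + k) = -11 + k)
√(N(K(T(-4)), -3 - 1*0) + U*9) = √((-11 + 2) + 0*9) = √(-9 + 0) = √(-9) = 3*I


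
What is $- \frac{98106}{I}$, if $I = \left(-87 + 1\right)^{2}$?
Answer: $- \frac{49053}{3698} \approx -13.265$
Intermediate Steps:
$I = 7396$ ($I = \left(-86\right)^{2} = 7396$)
$- \frac{98106}{I} = - \frac{98106}{7396} = \left(-98106\right) \frac{1}{7396} = - \frac{49053}{3698}$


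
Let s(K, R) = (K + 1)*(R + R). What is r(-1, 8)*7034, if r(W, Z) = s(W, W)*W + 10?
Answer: 70340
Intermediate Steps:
s(K, R) = 2*R*(1 + K) (s(K, R) = (1 + K)*(2*R) = 2*R*(1 + K))
r(W, Z) = 10 + 2*W²*(1 + W) (r(W, Z) = (2*W*(1 + W))*W + 10 = 2*W²*(1 + W) + 10 = 10 + 2*W²*(1 + W))
r(-1, 8)*7034 = (10 + 2*(-1)²*(1 - 1))*7034 = (10 + 2*1*0)*7034 = (10 + 0)*7034 = 10*7034 = 70340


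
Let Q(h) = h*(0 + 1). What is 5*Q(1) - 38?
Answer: -33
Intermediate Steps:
Q(h) = h (Q(h) = h*1 = h)
5*Q(1) - 38 = 5*1 - 38 = 5 - 38 = -33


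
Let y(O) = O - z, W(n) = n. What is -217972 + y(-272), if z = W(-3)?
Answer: -218241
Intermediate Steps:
z = -3
y(O) = 3 + O (y(O) = O - 1*(-3) = O + 3 = 3 + O)
-217972 + y(-272) = -217972 + (3 - 272) = -217972 - 269 = -218241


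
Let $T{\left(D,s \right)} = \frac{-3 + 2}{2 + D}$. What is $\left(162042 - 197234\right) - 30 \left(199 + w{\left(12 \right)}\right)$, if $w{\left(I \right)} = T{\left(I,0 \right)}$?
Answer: $- \frac{288119}{7} \approx -41160.0$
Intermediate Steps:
$T{\left(D,s \right)} = - \frac{1}{2 + D}$
$w{\left(I \right)} = - \frac{1}{2 + I}$
$\left(162042 - 197234\right) - 30 \left(199 + w{\left(12 \right)}\right) = \left(162042 - 197234\right) - 30 \left(199 - \frac{1}{2 + 12}\right) = -35192 - 30 \left(199 - \frac{1}{14}\right) = -35192 - \frac{41775}{7} = - \frac{288119}{7}$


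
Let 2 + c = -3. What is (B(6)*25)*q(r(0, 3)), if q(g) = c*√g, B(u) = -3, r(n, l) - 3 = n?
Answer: 375*√3 ≈ 649.52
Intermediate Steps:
c = -5 (c = -2 - 3 = -5)
r(n, l) = 3 + n
q(g) = -5*√g
(B(6)*25)*q(r(0, 3)) = (-3*25)*(-5*√(3 + 0)) = -(-375)*√3 = 375*√3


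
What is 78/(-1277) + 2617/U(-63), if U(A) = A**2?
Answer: 3032327/5068413 ≈ 0.59828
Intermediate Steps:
78/(-1277) + 2617/U(-63) = 78/(-1277) + 2617/((-63)**2) = 78*(-1/1277) + 2617/3969 = -78/1277 + 2617*(1/3969) = -78/1277 + 2617/3969 = 3032327/5068413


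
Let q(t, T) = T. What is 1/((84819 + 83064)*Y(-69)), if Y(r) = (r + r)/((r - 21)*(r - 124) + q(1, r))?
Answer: -5767/7722618 ≈ -0.00074677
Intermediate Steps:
Y(r) = 2*r/(r + (-124 + r)*(-21 + r)) (Y(r) = (r + r)/((r - 21)*(r - 124) + r) = (2*r)/((-21 + r)*(-124 + r) + r) = (2*r)/((-124 + r)*(-21 + r) + r) = (2*r)/(r + (-124 + r)*(-21 + r)) = 2*r/(r + (-124 + r)*(-21 + r)))
1/((84819 + 83064)*Y(-69)) = 1/((84819 + 83064)*((2*(-69)/(2604 + (-69)**2 - 144*(-69))))) = 1/(167883*((2*(-69)/(2604 + 4761 + 9936)))) = 1/(167883*((2*(-69)/17301))) = 1/(167883*((2*(-69)*(1/17301)))) = 1/(167883*(-46/5767)) = (1/167883)*(-5767/46) = -5767/7722618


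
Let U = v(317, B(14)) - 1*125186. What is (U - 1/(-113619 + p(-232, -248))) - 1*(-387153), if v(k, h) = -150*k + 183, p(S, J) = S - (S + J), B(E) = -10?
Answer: 24329416601/113371 ≈ 2.1460e+5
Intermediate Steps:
p(S, J) = -J (p(S, J) = S - (J + S) = S + (-J - S) = -J)
v(k, h) = 183 - 150*k
U = -172553 (U = (183 - 150*317) - 1*125186 = (183 - 47550) - 125186 = -47367 - 125186 = -172553)
(U - 1/(-113619 + p(-232, -248))) - 1*(-387153) = (-172553 - 1/(-113619 - 1*(-248))) - 1*(-387153) = (-172553 - 1/(-113619 + 248)) + 387153 = (-172553 - 1/(-113371)) + 387153 = (-172553 - 1*(-1/113371)) + 387153 = (-172553 + 1/113371) + 387153 = -19562506162/113371 + 387153 = 24329416601/113371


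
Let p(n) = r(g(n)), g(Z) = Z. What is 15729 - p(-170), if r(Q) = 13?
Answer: 15716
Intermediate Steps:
p(n) = 13
15729 - p(-170) = 15729 - 1*13 = 15729 - 13 = 15716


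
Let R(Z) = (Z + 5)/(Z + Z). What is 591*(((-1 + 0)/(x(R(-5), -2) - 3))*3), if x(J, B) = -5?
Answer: 1773/8 ≈ 221.63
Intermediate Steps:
R(Z) = (5 + Z)/(2*Z) (R(Z) = (5 + Z)/((2*Z)) = (5 + Z)*(1/(2*Z)) = (5 + Z)/(2*Z))
591*(((-1 + 0)/(x(R(-5), -2) - 3))*3) = 591*(((-1 + 0)/(-5 - 3))*3) = 591*(-1/(-8)*3) = 591*(-1*(-1/8)*3) = 591*((1/8)*3) = 591*(3/8) = 1773/8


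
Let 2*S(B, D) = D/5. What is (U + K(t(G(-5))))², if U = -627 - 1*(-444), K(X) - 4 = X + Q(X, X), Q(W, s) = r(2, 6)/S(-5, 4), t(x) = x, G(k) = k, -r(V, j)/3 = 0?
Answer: 33856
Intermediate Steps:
r(V, j) = 0 (r(V, j) = -3*0 = 0)
S(B, D) = D/10 (S(B, D) = (D/5)/2 = D/10)
Q(W, s) = 0 (Q(W, s) = 0/(((⅒)*4)) = 0/(⅖) = 0*(5/2) = 0)
K(X) = 4 + X (K(X) = 4 + (X + 0) = 4 + X)
U = -183 (U = -627 + 444 = -183)
(U + K(t(G(-5))))² = (-183 + (4 - 5))² = (-183 - 1)² = (-184)² = 33856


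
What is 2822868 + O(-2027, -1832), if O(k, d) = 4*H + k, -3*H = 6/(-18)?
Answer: 25387573/9 ≈ 2.8208e+6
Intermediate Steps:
H = 1/9 (H = -2/(-18) = -2*(-1)/18 = -1/3*(-1/3) = 1/9 ≈ 0.11111)
O(k, d) = 4/9 + k (O(k, d) = 4*(1/9) + k = 4/9 + k)
2822868 + O(-2027, -1832) = 2822868 + (4/9 - 2027) = 2822868 - 18239/9 = 25387573/9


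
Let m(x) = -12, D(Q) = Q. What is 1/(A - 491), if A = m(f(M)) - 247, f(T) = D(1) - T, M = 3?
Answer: -1/750 ≈ -0.0013333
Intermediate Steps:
f(T) = 1 - T
A = -259 (A = -12 - 247 = -259)
1/(A - 491) = 1/(-259 - 491) = 1/(-750) = -1/750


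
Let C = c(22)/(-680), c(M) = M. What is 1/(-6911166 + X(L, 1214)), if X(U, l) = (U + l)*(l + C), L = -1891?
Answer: -340/2629227513 ≈ -1.2932e-7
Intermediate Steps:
C = -11/340 (C = 22/(-680) = 22*(-1/680) = -11/340 ≈ -0.032353)
X(U, l) = (-11/340 + l)*(U + l) (X(U, l) = (U + l)*(l - 11/340) = (U + l)*(-11/340 + l) = (-11/340 + l)*(U + l))
1/(-6911166 + X(L, 1214)) = 1/(-6911166 + (1214² - 11/340*(-1891) - 11/340*1214 - 1891*1214)) = 1/(-6911166 + (1473796 + 20801/340 - 6677/170 - 2295674)) = 1/(-6911166 - 279431073/340) = 1/(-2629227513/340) = -340/2629227513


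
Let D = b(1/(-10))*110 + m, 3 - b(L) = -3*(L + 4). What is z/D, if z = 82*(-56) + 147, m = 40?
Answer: -4445/1657 ≈ -2.6826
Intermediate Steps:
b(L) = 15 + 3*L (b(L) = 3 - (-3)*(L + 4) = 3 - (-3)*(4 + L) = 3 - (-12 - 3*L) = 3 + (12 + 3*L) = 15 + 3*L)
z = -4445 (z = -4592 + 147 = -4445)
D = 1657 (D = (15 + 3/(-10))*110 + 40 = (15 + 3*(-⅒))*110 + 40 = (15 - 3/10)*110 + 40 = (147/10)*110 + 40 = 1617 + 40 = 1657)
z/D = -4445/1657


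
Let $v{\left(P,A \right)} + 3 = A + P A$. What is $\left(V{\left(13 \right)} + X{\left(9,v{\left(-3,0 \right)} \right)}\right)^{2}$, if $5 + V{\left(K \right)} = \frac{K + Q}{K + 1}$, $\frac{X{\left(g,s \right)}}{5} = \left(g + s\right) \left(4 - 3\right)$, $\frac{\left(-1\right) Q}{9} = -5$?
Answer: $\frac{41616}{49} \approx 849.31$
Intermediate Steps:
$Q = 45$ ($Q = \left(-9\right) \left(-5\right) = 45$)
$v{\left(P,A \right)} = -3 + A + A P$ ($v{\left(P,A \right)} = -3 + \left(A + P A\right) = -3 + \left(A + A P\right) = -3 + A + A P$)
$X{\left(g,s \right)} = 5 g + 5 s$ ($X{\left(g,s \right)} = 5 \left(g + s\right) \left(4 - 3\right) = 5 \left(g + s\right) 1 = 5 \left(g + s\right) = 5 g + 5 s$)
$V{\left(K \right)} = -5 + \frac{45 + K}{1 + K}$ ($V{\left(K \right)} = -5 + \frac{K + 45}{K + 1} = -5 + \frac{45 + K}{1 + K}$)
$\left(V{\left(13 \right)} + X{\left(9,v{\left(-3,0 \right)} \right)}\right)^{2} = \left(\frac{4 \left(10 - 13\right)}{1 + 13} + \left(5 \cdot 9 + 5 \left(-3 + 0 + 0 \left(-3\right)\right)\right)\right)^{2} = \left(\frac{4 \left(10 - 13\right)}{14} + \left(45 + 5 \left(-3 + 0 + 0\right)\right)\right)^{2} = \left(4 \cdot \frac{1}{14} \left(-3\right) + \left(45 + 5 \left(-3\right)\right)\right)^{2} = \left(- \frac{6}{7} + \left(45 - 15\right)\right)^{2} = \left(- \frac{6}{7} + 30\right)^{2} = \left(\frac{204}{7}\right)^{2} = \frac{41616}{49}$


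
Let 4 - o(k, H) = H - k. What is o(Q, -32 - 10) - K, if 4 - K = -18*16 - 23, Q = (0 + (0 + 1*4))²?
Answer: -253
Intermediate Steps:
Q = 16 (Q = (0 + (0 + 4))² = (0 + 4)² = 4² = 16)
K = 315 (K = 4 - (-18*16 - 23) = 4 - (-288 - 23) = 4 - 1*(-311) = 4 + 311 = 315)
o(k, H) = 4 + k - H (o(k, H) = 4 - (H - k) = 4 + (k - H) = 4 + k - H)
o(Q, -32 - 10) - K = (4 + 16 - (-32 - 10)) - 1*315 = (4 + 16 - 1*(-42)) - 315 = (4 + 16 + 42) - 315 = 62 - 315 = -253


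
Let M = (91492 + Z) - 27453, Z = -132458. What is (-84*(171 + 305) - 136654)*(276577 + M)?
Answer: -36768612804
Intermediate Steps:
M = -68419 (M = (91492 - 132458) - 27453 = -40966 - 27453 = -68419)
(-84*(171 + 305) - 136654)*(276577 + M) = (-84*(171 + 305) - 136654)*(276577 - 68419) = (-84*476 - 136654)*208158 = (-39984 - 136654)*208158 = -176638*208158 = -36768612804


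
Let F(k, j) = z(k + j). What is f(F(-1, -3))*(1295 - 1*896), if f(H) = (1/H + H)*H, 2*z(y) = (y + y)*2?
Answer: 25935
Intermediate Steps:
z(y) = 2*y (z(y) = ((y + y)*2)/2 = ((2*y)*2)/2 = (4*y)/2 = 2*y)
F(k, j) = 2*j + 2*k (F(k, j) = 2*(k + j) = 2*(j + k) = 2*j + 2*k)
f(H) = H*(H + 1/H) (f(H) = (H + 1/H)*H = H*(H + 1/H))
f(F(-1, -3))*(1295 - 1*896) = (1 + (2*(-3) + 2*(-1))²)*(1295 - 1*896) = (1 + (-6 - 2)²)*(1295 - 896) = (1 + (-8)²)*399 = (1 + 64)*399 = 65*399 = 25935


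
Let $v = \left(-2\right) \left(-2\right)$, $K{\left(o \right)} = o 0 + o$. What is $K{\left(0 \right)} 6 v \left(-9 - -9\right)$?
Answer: $0$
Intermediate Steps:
$K{\left(o \right)} = o$ ($K{\left(o \right)} = 0 + o = o$)
$v = 4$
$K{\left(0 \right)} 6 v \left(-9 - -9\right) = 0 \cdot 6 \cdot 4 \left(-9 - -9\right) = 0 \cdot 4 \left(-9 + 9\right) = 0 \cdot 0 = 0$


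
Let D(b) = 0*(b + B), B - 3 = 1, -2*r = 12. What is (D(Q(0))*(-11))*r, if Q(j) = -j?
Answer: 0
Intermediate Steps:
r = -6 (r = -½*12 = -6)
B = 4 (B = 3 + 1 = 4)
D(b) = 0 (D(b) = 0*(b + 4) = 0*(4 + b) = 0)
(D(Q(0))*(-11))*r = (0*(-11))*(-6) = 0*(-6) = 0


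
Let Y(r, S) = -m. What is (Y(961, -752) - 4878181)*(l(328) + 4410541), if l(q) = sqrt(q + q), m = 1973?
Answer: -21524119303314 - 19520616*sqrt(41) ≈ -2.1524e+13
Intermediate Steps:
Y(r, S) = -1973 (Y(r, S) = -1*1973 = -1973)
l(q) = sqrt(2)*sqrt(q) (l(q) = sqrt(2*q) = sqrt(2)*sqrt(q))
(Y(961, -752) - 4878181)*(l(328) + 4410541) = (-1973 - 4878181)*(sqrt(2)*sqrt(328) + 4410541) = -4880154*(sqrt(2)*(2*sqrt(82)) + 4410541) = -4880154*(4*sqrt(41) + 4410541) = -4880154*(4410541 + 4*sqrt(41)) = -21524119303314 - 19520616*sqrt(41)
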